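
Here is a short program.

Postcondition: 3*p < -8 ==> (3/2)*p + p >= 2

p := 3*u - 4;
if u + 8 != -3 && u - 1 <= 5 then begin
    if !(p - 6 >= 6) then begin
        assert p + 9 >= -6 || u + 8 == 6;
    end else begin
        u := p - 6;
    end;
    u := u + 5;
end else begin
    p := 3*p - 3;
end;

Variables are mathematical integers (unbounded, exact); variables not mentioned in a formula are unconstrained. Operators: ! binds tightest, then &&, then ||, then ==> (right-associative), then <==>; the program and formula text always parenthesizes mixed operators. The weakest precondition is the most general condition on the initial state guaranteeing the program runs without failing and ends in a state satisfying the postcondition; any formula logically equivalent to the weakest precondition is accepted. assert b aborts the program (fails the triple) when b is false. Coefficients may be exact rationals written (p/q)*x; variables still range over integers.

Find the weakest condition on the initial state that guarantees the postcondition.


Working backward. After the program, the postcondition 3*p < -8 ==> (3/2)*p + p >= 2 must hold; in canonical form it is 3*p < -8 ==> (5/2)*p >= 2.
Then branch requires ((!(p >= 12)) ==> ((p >= -15 || u == -2) && (3*p < -8 ==> (5/2)*p >= 2))) && (p >= 12 ==> (3*p < -8 ==> (5/2)*p >= 2)); else branch requires 9*p < 1 ==> (15/2)*p >= 19/2.
Before the if: ((u != -11 && u <= 6) ==> (((!(p >= 12)) ==> ((p >= -15 || u == -2) && (3*p < -8 ==> (5/2)*p >= 2))) && (p >= 12 ==> (3*p < -8 ==> (5/2)*p >= 2)))) && ((!(u != -11 && u <= 6)) ==> (9*p < 1 ==> (15/2)*p >= 19/2))
Before p := 3*u - 4: ((u != -11 && u <= 6) ==> (((!(3*u >= 16)) ==> ((3*u >= -11 || u == -2) && (9*u < 4 ==> (15/2)*u >= 12))) && (3*u >= 16 ==> (9*u < 4 ==> (15/2)*u >= 12)))) && ((!(u != -11 && u <= 6)) ==> (27*u < 37 ==> (45/2)*u >= 79/2))
Answer: WP = ((u != -11 && u <= 6) ==> (((!(3*u >= 16)) ==> ((3*u >= -11 || u == -2) && (9*u < 4 ==> (15/2)*u >= 12))) && (3*u >= 16 ==> (9*u < 4 ==> (15/2)*u >= 12)))) && ((!(u != -11 && u <= 6)) ==> (27*u < 37 ==> (45/2)*u >= 79/2))


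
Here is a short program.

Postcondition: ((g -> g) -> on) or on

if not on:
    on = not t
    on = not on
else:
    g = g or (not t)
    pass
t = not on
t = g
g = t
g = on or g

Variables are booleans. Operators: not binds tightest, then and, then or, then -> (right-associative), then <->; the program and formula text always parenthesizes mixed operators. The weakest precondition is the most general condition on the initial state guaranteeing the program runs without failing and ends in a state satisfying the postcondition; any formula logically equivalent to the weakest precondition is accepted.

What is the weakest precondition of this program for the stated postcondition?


Working backward. After the program, the postcondition ((g -> g) -> on) or on must hold; in canonical form it is on.
Before g := on or g: on
Before g := t: on
Before t := g: on
Before t := not on: on
Then branch requires t; else branch requires on.
Before the if: (not on) -> t
Answer: WP = (not on) -> t


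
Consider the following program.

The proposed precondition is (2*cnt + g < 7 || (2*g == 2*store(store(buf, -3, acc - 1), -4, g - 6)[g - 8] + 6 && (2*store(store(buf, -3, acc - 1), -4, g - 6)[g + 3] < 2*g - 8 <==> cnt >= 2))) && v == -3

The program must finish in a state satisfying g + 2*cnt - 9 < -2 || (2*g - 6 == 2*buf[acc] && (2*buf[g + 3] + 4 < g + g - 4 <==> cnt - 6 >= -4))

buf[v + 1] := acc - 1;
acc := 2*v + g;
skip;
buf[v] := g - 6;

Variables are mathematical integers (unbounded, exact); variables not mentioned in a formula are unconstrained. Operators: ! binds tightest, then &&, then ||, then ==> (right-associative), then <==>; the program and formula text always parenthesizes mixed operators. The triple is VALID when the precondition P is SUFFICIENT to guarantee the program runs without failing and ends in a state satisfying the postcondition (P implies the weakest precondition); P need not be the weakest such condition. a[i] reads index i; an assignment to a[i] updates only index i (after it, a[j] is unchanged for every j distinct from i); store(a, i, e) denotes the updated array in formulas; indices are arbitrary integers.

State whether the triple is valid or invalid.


Working backward. After the program, the postcondition g + 2*cnt - 9 < -2 || (2*g - 6 == 2*buf[acc] && (2*buf[g + 3] + 4 < g + g - 4 <==> cnt - 6 >= -4)) must hold; in canonical form it is 2*cnt + g < 7 || (2*g == 2*buf[acc] + 6 && (2*buf[g + 3] < 2*g - 8 <==> cnt >= 2)).
Before buf[v] := g - 6: 2*cnt + g < 7 || (2*g == 2*store(buf, v, g - 6)[acc] + 6 && (2*store(buf, v, g - 6)[g + 3] < 2*g - 8 <==> cnt >= 2))
Before skip: 2*cnt + g < 7 || (2*g == 2*store(buf, v, g - 6)[acc] + 6 && (2*store(buf, v, g - 6)[g + 3] < 2*g - 8 <==> cnt >= 2))
Before acc := 2*v + g: 2*cnt + g < 7 || (2*g == 2*store(buf, v, g - 6)[g + 2*v] + 6 && (2*store(buf, v, g - 6)[g + 3] < 2*g - 8 <==> cnt >= 2))
Before buf[v + 1] := acc - 1: 2*cnt + g < 7 || (2*g == 2*store(store(buf, v + 1, acc - 1), v, g - 6)[g + 2*v] + 6 && (2*store(store(buf, v + 1, acc - 1), v, g - 6)[g + 3] < 2*g - 8 <==> cnt >= 2))
The weakest precondition is 2*cnt + g < 7 || (2*g == 2*store(store(buf, v + 1, acc - 1), v, g - 6)[g + 2*v] + 6 && (2*store(store(buf, v + 1, acc - 1), v, g - 6)[g + 3] < 2*g - 8 <==> cnt >= 2)).
Check whether (2*cnt + g < 7 || (2*g == 2*store(store(buf, -3, acc - 1), -4, g - 6)[g - 8] + 6 && (2*store(store(buf, -3, acc - 1), -4, g - 6)[g + 3] < 2*g - 8 <==> cnt >= 2))) && v == -3 implies it.
Countermodel: at the initial state acc = 9, buf = {[-5] = 0, [-4] = 5, [-3] = 5, [-2] = 5, [6] = -20346, elsewhere 5}, cnt = 2, g = 3, v = -3, the precondition holds but the weakest precondition fails.
Answer: invalid


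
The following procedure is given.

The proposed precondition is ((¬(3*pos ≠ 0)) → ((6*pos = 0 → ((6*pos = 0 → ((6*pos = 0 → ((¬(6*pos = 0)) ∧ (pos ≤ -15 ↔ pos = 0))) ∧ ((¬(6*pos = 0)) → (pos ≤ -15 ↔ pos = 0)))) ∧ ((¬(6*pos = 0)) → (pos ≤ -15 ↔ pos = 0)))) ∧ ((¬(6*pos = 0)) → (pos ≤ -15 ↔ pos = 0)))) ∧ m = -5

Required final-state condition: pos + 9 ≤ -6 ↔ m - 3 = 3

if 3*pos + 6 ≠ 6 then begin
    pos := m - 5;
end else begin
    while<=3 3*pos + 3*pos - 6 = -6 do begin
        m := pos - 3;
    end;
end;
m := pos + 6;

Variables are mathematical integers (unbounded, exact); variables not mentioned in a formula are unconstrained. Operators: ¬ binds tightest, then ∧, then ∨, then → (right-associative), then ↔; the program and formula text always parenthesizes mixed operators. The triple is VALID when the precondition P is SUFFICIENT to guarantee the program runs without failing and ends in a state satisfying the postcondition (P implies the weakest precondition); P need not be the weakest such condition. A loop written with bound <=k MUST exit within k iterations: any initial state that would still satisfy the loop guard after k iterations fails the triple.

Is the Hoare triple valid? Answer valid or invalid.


Working backward. After the program, the postcondition pos + 9 ≤ -6 ↔ m - 3 = 3 must hold; in canonical form it is pos ≤ -15 ↔ m = 6.
Before m := pos + 6: pos ≤ -15 ↔ pos = 0
Then branch requires m ≤ -10 ↔ m = 5; else branch requires (6*pos = 0 → ((6*pos = 0 → ((6*pos = 0 → ((¬(6*pos = 0)) ∧ (pos ≤ -15 ↔ pos = 0))) ∧ ((¬(6*pos = 0)) → (pos ≤ -15 ↔ pos = 0)))) ∧ ((¬(6*pos = 0)) → (pos ≤ -15 ↔ pos = 0)))) ∧ ((¬(6*pos = 0)) → (pos ≤ -15 ↔ pos = 0)).
Before the if: (3*pos ≠ 0 → (m ≤ -10 ↔ m = 5)) ∧ ((¬(3*pos ≠ 0)) → ((6*pos = 0 → ((6*pos = 0 → ((6*pos = 0 → ((¬(6*pos = 0)) ∧ (pos ≤ -15 ↔ pos = 0))) ∧ ((¬(6*pos = 0)) → (pos ≤ -15 ↔ pos = 0)))) ∧ ((¬(6*pos = 0)) → (pos ≤ -15 ↔ pos = 0)))) ∧ ((¬(6*pos = 0)) → (pos ≤ -15 ↔ pos = 0))))
The weakest precondition is (3*pos ≠ 0 → (m ≤ -10 ↔ m = 5)) ∧ ((¬(3*pos ≠ 0)) → ((6*pos = 0 → ((6*pos = 0 → ((6*pos = 0 → ((¬(6*pos = 0)) ∧ (pos ≤ -15 ↔ pos = 0))) ∧ ((¬(6*pos = 0)) → (pos ≤ -15 ↔ pos = 0)))) ∧ ((¬(6*pos = 0)) → (pos ≤ -15 ↔ pos = 0)))) ∧ ((¬(6*pos = 0)) → (pos ≤ -15 ↔ pos = 0)))).
Check whether ((¬(3*pos ≠ 0)) → ((6*pos = 0 → ((6*pos = 0 → ((6*pos = 0 → ((¬(6*pos = 0)) ∧ (pos ≤ -15 ↔ pos = 0))) ∧ ((¬(6*pos = 0)) → (pos ≤ -15 ↔ pos = 0)))) ∧ ((¬(6*pos = 0)) → (pos ≤ -15 ↔ pos = 0)))) ∧ ((¬(6*pos = 0)) → (pos ≤ -15 ↔ pos = 0)))) ∧ m = -5 implies it.
Every state satisfying the precondition satisfies the weakest precondition: the implication holds.
Answer: valid


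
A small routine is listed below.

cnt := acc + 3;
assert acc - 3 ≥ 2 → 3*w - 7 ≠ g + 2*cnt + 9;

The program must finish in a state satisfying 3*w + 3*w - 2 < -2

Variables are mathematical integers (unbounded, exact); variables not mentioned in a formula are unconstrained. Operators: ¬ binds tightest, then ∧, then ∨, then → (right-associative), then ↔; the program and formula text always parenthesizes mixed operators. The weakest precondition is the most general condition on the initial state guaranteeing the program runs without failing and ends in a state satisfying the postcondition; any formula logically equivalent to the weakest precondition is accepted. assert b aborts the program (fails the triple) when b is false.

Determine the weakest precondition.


Working backward. After the program, the postcondition 3*w + 3*w - 2 < -2 must hold; in canonical form it is 6*w < 0.
Before assert acc - 3 ≥ 2 → 3*w - 7 ≠ g + 2*cnt + 9: (acc ≥ 5 → 3*w ≠ 2*cnt + g + 16) ∧ 6*w < 0
Before cnt := acc + 3: (acc ≥ 5 → 3*w ≠ 2*acc + g + 22) ∧ 6*w < 0
Answer: WP = (acc ≥ 5 → 3*w ≠ 2*acc + g + 22) ∧ 6*w < 0


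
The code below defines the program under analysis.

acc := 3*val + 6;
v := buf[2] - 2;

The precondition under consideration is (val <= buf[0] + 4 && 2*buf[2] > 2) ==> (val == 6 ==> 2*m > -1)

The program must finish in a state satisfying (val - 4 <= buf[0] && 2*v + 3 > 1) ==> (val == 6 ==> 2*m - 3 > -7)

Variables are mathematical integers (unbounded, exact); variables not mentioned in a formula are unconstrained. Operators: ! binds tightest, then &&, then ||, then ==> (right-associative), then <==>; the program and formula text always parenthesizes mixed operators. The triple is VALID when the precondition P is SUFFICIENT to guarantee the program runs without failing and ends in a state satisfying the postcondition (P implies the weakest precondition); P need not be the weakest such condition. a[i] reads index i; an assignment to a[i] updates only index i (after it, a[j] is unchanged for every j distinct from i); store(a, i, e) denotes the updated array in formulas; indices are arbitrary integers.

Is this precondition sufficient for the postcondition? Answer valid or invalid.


Working backward. After the program, the postcondition (val - 4 <= buf[0] && 2*v + 3 > 1) ==> (val == 6 ==> 2*m - 3 > -7) must hold; in canonical form it is (val <= buf[0] + 4 && 2*v > -2) ==> (val == 6 ==> 2*m > -4).
Before v := buf[2] - 2: (val <= buf[0] + 4 && 2*buf[2] > 2) ==> (val == 6 ==> 2*m > -4)
Before acc := 3*val + 6: (val <= buf[0] + 4 && 2*buf[2] > 2) ==> (val == 6 ==> 2*m > -4)
The weakest precondition is (val <= buf[0] + 4 && 2*buf[2] > 2) ==> (val == 6 ==> 2*m > -4).
Check whether (val <= buf[0] + 4 && 2*buf[2] > 2) ==> (val == 6 ==> 2*m > -1) implies it.
Every state satisfying the precondition satisfies the weakest precondition: the implication holds.
Answer: valid


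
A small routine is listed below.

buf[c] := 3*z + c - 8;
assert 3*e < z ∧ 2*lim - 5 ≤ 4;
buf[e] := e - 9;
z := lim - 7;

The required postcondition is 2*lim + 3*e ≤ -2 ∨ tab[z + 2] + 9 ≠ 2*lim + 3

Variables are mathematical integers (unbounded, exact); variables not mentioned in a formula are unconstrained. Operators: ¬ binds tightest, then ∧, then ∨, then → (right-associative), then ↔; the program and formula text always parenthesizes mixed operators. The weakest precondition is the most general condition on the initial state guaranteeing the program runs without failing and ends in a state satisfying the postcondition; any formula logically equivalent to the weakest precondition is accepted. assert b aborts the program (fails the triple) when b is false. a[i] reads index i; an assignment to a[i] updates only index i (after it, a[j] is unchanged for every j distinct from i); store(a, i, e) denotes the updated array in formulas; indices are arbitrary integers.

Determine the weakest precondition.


Working backward. After the program, the postcondition 2*lim + 3*e ≤ -2 ∨ tab[z + 2] + 9 ≠ 2*lim + 3 must hold; in canonical form it is 3*e + 2*lim ≤ -2 ∨ tab[z + 2] ≠ 2*lim - 6.
Before z := lim - 7: 3*e + 2*lim ≤ -2 ∨ tab[lim - 5] ≠ 2*lim - 6
Before buf[e] := e - 9: 3*e + 2*lim ≤ -2 ∨ tab[lim - 5] ≠ 2*lim - 6
Before assert 3*e < z ∧ 2*lim - 5 ≤ 4: 3*e < z ∧ 2*lim ≤ 9 ∧ (3*e + 2*lim ≤ -2 ∨ tab[lim - 5] ≠ 2*lim - 6)
Before buf[c] := 3*z + c - 8: 3*e < z ∧ 2*lim ≤ 9 ∧ (3*e + 2*lim ≤ -2 ∨ tab[lim - 5] ≠ 2*lim - 6)
Answer: WP = 3*e < z ∧ 2*lim ≤ 9 ∧ (3*e + 2*lim ≤ -2 ∨ tab[lim - 5] ≠ 2*lim - 6)


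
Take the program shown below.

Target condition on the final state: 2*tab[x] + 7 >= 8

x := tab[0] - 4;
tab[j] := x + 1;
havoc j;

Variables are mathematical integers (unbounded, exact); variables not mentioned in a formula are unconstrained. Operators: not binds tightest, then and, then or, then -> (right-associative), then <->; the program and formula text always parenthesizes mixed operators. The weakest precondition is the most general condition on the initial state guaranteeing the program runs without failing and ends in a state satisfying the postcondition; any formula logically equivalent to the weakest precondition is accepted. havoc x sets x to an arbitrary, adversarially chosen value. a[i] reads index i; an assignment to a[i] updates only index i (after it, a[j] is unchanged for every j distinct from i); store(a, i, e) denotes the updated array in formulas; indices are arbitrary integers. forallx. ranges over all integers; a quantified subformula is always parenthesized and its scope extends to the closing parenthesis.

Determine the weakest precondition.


Working backward. After the program, the postcondition 2*tab[x] + 7 >= 8 must hold; in canonical form it is 2*tab[x] >= 1.
Before havoc j: 2*tab[x] >= 1
Before tab[j] := x + 1: 2*store(tab, j, x + 1)[x] >= 1
Before x := tab[0] - 4: 2*store(tab, j, tab[0] - 3)[tab[0] - 4] >= 1
Answer: WP = 2*store(tab, j, tab[0] - 3)[tab[0] - 4] >= 1


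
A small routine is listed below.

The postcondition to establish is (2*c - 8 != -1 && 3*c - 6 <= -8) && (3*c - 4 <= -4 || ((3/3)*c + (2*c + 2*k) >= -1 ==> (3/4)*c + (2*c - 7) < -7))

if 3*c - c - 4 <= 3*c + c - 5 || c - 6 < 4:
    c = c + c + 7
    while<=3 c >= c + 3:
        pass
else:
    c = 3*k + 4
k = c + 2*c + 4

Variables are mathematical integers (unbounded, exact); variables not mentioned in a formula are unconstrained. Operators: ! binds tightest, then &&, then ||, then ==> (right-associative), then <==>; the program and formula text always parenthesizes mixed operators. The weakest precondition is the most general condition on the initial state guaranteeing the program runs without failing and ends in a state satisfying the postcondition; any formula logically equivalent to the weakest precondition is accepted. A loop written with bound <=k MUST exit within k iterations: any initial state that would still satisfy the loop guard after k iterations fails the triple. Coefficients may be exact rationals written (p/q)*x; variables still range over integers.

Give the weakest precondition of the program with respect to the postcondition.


Working backward. After the program, the postcondition (2*c - 8 != -1 && 3*c - 6 <= -8) && (3*c - 4 <= -4 || ((3/3)*c + (2*c + 2*k) >= -1 ==> (3/4)*c + (2*c - 7) < -7)) must hold; in canonical form it is 2*c != 7 && 3*c <= -2 && (3*c <= 0 || (3*c + 2*k >= -1 ==> (11/4)*c < 0)).
Before k := c + 2*c + 4: 2*c != 7 && 3*c <= -2 && (3*c <= 0 || (9*c >= -9 ==> (11/4)*c < 0))
Then branch requires 4*c != -7 && 6*c <= -23 && (6*c <= -21 || (18*c >= -72 ==> (11/2)*c < -77/4)); else branch requires 6*k != -1 && 9*k <= -14 && (9*k <= -12 || (27*k >= -45 ==> (33/4)*k < -11)).
Before the if: ((2*c >= 1 || c < 10) ==> (4*c != -7 && 6*c <= -23 && (6*c <= -21 || (18*c >= -72 ==> (11/2)*c < -77/4)))) && ((!(2*c >= 1 || c < 10)) ==> (6*k != -1 && 9*k <= -14 && (9*k <= -12 || (27*k >= -45 ==> (33/4)*k < -11))))
Answer: WP = ((2*c >= 1 || c < 10) ==> (4*c != -7 && 6*c <= -23 && (6*c <= -21 || (18*c >= -72 ==> (11/2)*c < -77/4)))) && ((!(2*c >= 1 || c < 10)) ==> (6*k != -1 && 9*k <= -14 && (9*k <= -12 || (27*k >= -45 ==> (33/4)*k < -11))))


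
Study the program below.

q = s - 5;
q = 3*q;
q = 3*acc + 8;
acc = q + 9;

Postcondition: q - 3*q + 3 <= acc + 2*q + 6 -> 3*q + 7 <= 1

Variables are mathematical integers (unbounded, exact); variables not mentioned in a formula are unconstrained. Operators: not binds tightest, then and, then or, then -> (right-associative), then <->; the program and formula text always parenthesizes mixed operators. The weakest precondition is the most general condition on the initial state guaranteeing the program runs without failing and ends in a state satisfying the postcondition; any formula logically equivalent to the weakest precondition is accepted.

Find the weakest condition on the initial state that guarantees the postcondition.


Working backward. After the program, the postcondition q - 3*q + 3 <= acc + 2*q + 6 -> 3*q + 7 <= 1 must hold; in canonical form it is acc + 4*q >= -3 -> 3*q <= -6.
Before acc := q + 9: 5*q >= -12 -> 3*q <= -6
Before q := 3*acc + 8: 15*acc >= -52 -> 9*acc <= -30
Before q := 3*q: 15*acc >= -52 -> 9*acc <= -30
Before q := s - 5: 15*acc >= -52 -> 9*acc <= -30
Answer: WP = 15*acc >= -52 -> 9*acc <= -30


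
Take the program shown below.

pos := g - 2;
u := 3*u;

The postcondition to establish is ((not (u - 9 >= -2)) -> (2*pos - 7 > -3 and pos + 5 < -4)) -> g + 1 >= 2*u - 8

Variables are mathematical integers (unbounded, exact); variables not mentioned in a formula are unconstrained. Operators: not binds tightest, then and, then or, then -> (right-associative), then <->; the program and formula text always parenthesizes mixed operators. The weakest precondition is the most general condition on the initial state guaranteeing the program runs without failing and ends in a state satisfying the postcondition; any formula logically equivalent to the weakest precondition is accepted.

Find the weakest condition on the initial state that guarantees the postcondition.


Working backward. After the program, the postcondition ((not (u - 9 >= -2)) -> (2*pos - 7 > -3 and pos + 5 < -4)) -> g + 1 >= 2*u - 8 must hold; in canonical form it is ((not (u >= 7)) -> (2*pos > 4 and pos < -9)) -> g >= 2*u - 9.
Before u := 3*u: ((not (3*u >= 7)) -> (2*pos > 4 and pos < -9)) -> g >= 6*u - 9
Before pos := g - 2: ((not (3*u >= 7)) -> (2*g > 8 and g < -7)) -> g >= 6*u - 9
Answer: WP = ((not (3*u >= 7)) -> (2*g > 8 and g < -7)) -> g >= 6*u - 9


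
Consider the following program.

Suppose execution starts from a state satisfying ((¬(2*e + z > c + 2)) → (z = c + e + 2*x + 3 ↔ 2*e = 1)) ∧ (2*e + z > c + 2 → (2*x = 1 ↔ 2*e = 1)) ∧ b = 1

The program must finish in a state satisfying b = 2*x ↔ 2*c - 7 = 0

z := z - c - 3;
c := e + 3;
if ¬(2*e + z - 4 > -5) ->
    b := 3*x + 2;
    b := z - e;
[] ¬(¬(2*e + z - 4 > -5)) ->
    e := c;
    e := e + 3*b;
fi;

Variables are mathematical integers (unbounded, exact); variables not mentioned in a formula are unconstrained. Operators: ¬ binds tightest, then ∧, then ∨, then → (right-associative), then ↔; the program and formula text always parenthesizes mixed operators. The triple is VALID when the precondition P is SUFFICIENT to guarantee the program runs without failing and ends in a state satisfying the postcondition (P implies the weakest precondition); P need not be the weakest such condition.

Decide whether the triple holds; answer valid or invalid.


Working backward. After the program, the postcondition b = 2*x ↔ 2*c - 7 = 0 must hold; in canonical form it is b = 2*x ↔ 2*c = 7.
Then branch requires z = e + 2*x ↔ 2*c = 7; else branch requires b = 2*x ↔ 2*c = 7.
Before the if: ((¬(2*e + z > -1)) → (z = e + 2*x ↔ 2*c = 7)) ∧ (2*e + z > -1 → (b = 2*x ↔ 2*c = 7))
Before c := e + 3: ((¬(2*e + z > -1)) → (z = e + 2*x ↔ 2*e = 1)) ∧ (2*e + z > -1 → (b = 2*x ↔ 2*e = 1))
Before z := z - c - 3: ((¬(2*e + z > c + 2)) → (z = c + e + 2*x + 3 ↔ 2*e = 1)) ∧ (2*e + z > c + 2 → (b = 2*x ↔ 2*e = 1))
The weakest precondition is ((¬(2*e + z > c + 2)) → (z = c + e + 2*x + 3 ↔ 2*e = 1)) ∧ (2*e + z > c + 2 → (b = 2*x ↔ 2*e = 1)).
Check whether ((¬(2*e + z > c + 2)) → (z = c + e + 2*x + 3 ↔ 2*e = 1)) ∧ (2*e + z > c + 2 → (2*x = 1 ↔ 2*e = 1)) ∧ b = 1 implies it.
Every state satisfying the precondition satisfies the weakest precondition: the implication holds.
Answer: valid


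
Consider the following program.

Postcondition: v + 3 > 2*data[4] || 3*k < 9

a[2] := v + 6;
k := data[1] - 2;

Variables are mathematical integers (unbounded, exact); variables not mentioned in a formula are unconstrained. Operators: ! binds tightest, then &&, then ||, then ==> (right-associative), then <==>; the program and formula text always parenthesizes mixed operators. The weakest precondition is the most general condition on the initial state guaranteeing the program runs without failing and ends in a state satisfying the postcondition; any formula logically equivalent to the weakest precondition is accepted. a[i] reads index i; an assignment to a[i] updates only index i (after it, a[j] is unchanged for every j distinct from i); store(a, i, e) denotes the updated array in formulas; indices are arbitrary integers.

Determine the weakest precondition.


Working backward. After the program, the postcondition v + 3 > 2*data[4] || 3*k < 9 must hold; in canonical form it is v > 2*data[4] - 3 || 3*k < 9.
Before k := data[1] - 2: v > 2*data[4] - 3 || 3*data[1] < 15
Before a[2] := v + 6: v > 2*data[4] - 3 || 3*data[1] < 15
Answer: WP = v > 2*data[4] - 3 || 3*data[1] < 15


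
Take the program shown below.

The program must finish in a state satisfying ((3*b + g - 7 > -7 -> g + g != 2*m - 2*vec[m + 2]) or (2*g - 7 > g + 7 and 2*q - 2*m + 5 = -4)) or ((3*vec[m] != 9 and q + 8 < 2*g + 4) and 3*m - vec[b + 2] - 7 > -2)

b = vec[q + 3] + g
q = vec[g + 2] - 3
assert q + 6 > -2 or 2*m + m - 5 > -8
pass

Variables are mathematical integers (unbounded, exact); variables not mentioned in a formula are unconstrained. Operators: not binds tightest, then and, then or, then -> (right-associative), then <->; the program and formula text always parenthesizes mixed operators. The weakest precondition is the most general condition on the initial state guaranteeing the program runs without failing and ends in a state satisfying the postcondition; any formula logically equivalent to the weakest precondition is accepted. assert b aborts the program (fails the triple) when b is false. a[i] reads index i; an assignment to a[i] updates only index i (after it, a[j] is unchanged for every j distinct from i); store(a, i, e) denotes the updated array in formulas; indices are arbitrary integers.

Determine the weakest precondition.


Working backward. After the program, the postcondition ((3*b + g - 7 > -7 -> g + g != 2*m - 2*vec[m + 2]) or (2*g - 7 > g + 7 and 2*q - 2*m + 5 = -4)) or ((3*vec[m] != 9 and q + 8 < 2*g + 4) and 3*m - vec[b + 2] - 7 > -2) must hold; in canonical form it is (3*b + g > 0 -> 2*vec[m + 2] + 2*g != 2*m) or (g > 14 and 2*q = 2*m - 9) or (3*vec[m] != 9 and q < 2*g - 4 and 3*m > vec[b + 2] + 5).
Before skip: (3*b + g > 0 -> 2*vec[m + 2] + 2*g != 2*m) or (g > 14 and 2*q = 2*m - 9) or (3*vec[m] != 9 and q < 2*g - 4 and 3*m > vec[b + 2] + 5)
Before assert q + 6 > -2 or 2*m + m - 5 > -8: (q > -8 or 3*m > -3) and ((3*b + g > 0 -> 2*vec[m + 2] + 2*g != 2*m) or (g > 14 and 2*q = 2*m - 9) or (3*vec[m] != 9 and q < 2*g - 4 and 3*m > vec[b + 2] + 5))
Before q := vec[g + 2] - 3: (vec[g + 2] > -5 or 3*m > -3) and ((3*b + g > 0 -> 2*vec[m + 2] + 2*g != 2*m) or (g > 14 and 2*vec[g + 2] = 2*m - 3) or (3*vec[m] != 9 and vec[g + 2] < 2*g - 1 and 3*m > vec[b + 2] + 5))
Before b := vec[q + 3] + g: (vec[g + 2] > -5 or 3*m > -3) and ((3*vec[q + 3] + 4*g > 0 -> 2*vec[m + 2] + 2*g != 2*m) or (g > 14 and 2*vec[g + 2] = 2*m - 3) or (3*vec[m] != 9 and vec[g + 2] < 2*g - 1 and 3*m > vec[vec[q + 3] + g + 2] + 5))
Answer: WP = (vec[g + 2] > -5 or 3*m > -3) and ((3*vec[q + 3] + 4*g > 0 -> 2*vec[m + 2] + 2*g != 2*m) or (g > 14 and 2*vec[g + 2] = 2*m - 3) or (3*vec[m] != 9 and vec[g + 2] < 2*g - 1 and 3*m > vec[vec[q + 3] + g + 2] + 5))


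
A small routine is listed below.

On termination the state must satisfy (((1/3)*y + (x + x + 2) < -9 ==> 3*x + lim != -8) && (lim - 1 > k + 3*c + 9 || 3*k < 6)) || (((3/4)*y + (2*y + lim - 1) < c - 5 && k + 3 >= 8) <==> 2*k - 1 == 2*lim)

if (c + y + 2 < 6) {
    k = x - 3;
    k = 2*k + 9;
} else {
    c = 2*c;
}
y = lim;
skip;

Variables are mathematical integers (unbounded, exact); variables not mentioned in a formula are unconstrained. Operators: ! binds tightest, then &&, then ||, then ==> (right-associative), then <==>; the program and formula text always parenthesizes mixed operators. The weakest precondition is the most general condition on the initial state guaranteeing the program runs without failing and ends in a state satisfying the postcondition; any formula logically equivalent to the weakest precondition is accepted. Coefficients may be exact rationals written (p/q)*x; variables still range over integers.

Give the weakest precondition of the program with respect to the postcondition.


Working backward. After the program, the postcondition (((1/3)*y + (x + x + 2) < -9 ==> 3*x + lim != -8) && (lim - 1 > k + 3*c + 9 || 3*k < 6)) || (((3/4)*y + (2*y + lim - 1) < c - 5 && k + 3 >= 8) <==> 2*k - 1 == 2*lim) must hold; in canonical form it is ((2*x + (1/3)*y < -11 ==> lim + 3*x != -8) && (lim > 3*c + k + 10 || 3*k < 6)) || ((lim + (11/4)*y < c - 4 && k >= 5) <==> 2*k == 2*lim + 1).
Before skip: ((2*x + (1/3)*y < -11 ==> lim + 3*x != -8) && (lim > 3*c + k + 10 || 3*k < 6)) || ((lim + (11/4)*y < c - 4 && k >= 5) <==> 2*k == 2*lim + 1)
Before y := lim: (((1/3)*lim + 2*x < -11 ==> lim + 3*x != -8) && (lim > 3*c + k + 10 || 3*k < 6)) || (((15/4)*lim < c - 4 && k >= 5) <==> 2*k == 2*lim + 1)
Then branch requires (((1/3)*lim + 2*x < -11 ==> lim + 3*x != -8) && (lim > 3*c + 2*x + 13 || 6*x < -3)) || (((15/4)*lim < c - 4 && 2*x >= 2) <==> 4*x == 2*lim - 5); else branch requires (((1/3)*lim + 2*x < -11 ==> lim + 3*x != -8) && (lim > 6*c + k + 10 || 3*k < 6)) || (((15/4)*lim < 2*c - 4 && k >= 5) <==> 2*k == 2*lim + 1).
Before the if: (c + y < 4 ==> ((((1/3)*lim + 2*x < -11 ==> lim + 3*x != -8) && (lim > 3*c + 2*x + 13 || 6*x < -3)) || (((15/4)*lim < c - 4 && 2*x >= 2) <==> 4*x == 2*lim - 5))) && ((!(c + y < 4)) ==> ((((1/3)*lim + 2*x < -11 ==> lim + 3*x != -8) && (lim > 6*c + k + 10 || 3*k < 6)) || (((15/4)*lim < 2*c - 4 && k >= 5) <==> 2*k == 2*lim + 1)))
Answer: WP = (c + y < 4 ==> ((((1/3)*lim + 2*x < -11 ==> lim + 3*x != -8) && (lim > 3*c + 2*x + 13 || 6*x < -3)) || (((15/4)*lim < c - 4 && 2*x >= 2) <==> 4*x == 2*lim - 5))) && ((!(c + y < 4)) ==> ((((1/3)*lim + 2*x < -11 ==> lim + 3*x != -8) && (lim > 6*c + k + 10 || 3*k < 6)) || (((15/4)*lim < 2*c - 4 && k >= 5) <==> 2*k == 2*lim + 1)))


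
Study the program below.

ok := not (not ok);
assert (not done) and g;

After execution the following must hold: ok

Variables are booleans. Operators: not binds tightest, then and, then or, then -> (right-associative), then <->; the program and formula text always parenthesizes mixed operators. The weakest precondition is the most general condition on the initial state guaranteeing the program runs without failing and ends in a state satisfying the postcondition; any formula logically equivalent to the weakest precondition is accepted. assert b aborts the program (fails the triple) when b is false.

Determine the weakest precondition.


Working backward. After the program, ok must hold.
Before assert (not done) and g: (not done) and g and ok
Before ok := not (not ok): (not done) and g and ok
Answer: WP = (not done) and g and ok


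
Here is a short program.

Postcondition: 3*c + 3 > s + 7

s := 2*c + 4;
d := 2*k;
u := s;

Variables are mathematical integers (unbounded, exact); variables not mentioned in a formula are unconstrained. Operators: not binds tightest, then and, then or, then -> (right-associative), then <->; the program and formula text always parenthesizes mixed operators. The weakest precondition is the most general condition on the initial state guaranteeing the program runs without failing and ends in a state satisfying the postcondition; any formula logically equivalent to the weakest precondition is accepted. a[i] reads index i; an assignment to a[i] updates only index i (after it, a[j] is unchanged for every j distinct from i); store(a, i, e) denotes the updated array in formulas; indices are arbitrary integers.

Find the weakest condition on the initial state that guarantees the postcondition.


Working backward. After the program, the postcondition 3*c + 3 > s + 7 must hold; in canonical form it is 3*c > s + 4.
Before u := s: 3*c > s + 4
Before d := 2*k: 3*c > s + 4
Before s := 2*c + 4: c > 8
Answer: WP = c > 8


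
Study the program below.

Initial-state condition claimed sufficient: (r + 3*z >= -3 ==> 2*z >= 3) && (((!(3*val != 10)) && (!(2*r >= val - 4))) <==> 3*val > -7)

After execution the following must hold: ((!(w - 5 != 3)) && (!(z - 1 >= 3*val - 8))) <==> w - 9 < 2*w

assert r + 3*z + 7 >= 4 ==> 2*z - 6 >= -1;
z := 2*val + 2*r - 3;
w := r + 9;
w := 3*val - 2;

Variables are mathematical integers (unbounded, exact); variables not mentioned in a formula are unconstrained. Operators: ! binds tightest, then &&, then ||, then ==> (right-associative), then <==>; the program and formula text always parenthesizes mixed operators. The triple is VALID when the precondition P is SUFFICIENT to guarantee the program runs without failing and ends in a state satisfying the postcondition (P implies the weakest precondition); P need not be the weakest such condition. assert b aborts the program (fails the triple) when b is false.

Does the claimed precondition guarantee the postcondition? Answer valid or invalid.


Working backward. After the program, the postcondition ((!(w - 5 != 3)) && (!(z - 1 >= 3*val - 8))) <==> w - 9 < 2*w must hold; in canonical form it is ((!(w != 8)) && (!(z >= 3*val - 7))) <==> w > -9.
Before w := 3*val - 2: ((!(3*val != 10)) && (!(z >= 3*val - 7))) <==> 3*val > -7
Before w := r + 9: ((!(3*val != 10)) && (!(z >= 3*val - 7))) <==> 3*val > -7
Before z := 2*val + 2*r - 3: ((!(3*val != 10)) && (!(2*r >= val - 4))) <==> 3*val > -7
Before assert r + 3*z + 7 >= 4 ==> 2*z - 6 >= -1: (r + 3*z >= -3 ==> 2*z >= 5) && (((!(3*val != 10)) && (!(2*r >= val - 4))) <==> 3*val > -7)
The weakest precondition is (r + 3*z >= -3 ==> 2*z >= 5) && (((!(3*val != 10)) && (!(2*r >= val - 4))) <==> 3*val > -7).
Check whether (r + 3*z >= -3 ==> 2*z >= 3) && (((!(3*val != 10)) && (!(2*r >= val - 4))) <==> 3*val > -7) implies it.
Countermodel: at the initial state r = -9, val = -3, z = 2, the precondition holds but the weakest precondition fails.
Answer: invalid


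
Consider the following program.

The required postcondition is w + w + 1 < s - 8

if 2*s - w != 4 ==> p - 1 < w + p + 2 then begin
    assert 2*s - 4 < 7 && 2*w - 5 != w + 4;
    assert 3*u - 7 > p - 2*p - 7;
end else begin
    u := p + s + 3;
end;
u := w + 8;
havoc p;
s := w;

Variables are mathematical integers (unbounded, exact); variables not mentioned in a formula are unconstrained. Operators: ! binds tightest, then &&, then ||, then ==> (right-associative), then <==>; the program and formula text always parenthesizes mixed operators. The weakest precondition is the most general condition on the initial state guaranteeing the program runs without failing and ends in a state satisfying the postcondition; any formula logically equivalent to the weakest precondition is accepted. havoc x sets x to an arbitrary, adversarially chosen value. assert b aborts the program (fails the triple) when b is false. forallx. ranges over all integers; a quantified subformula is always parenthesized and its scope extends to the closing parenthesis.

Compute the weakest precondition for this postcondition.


Working backward. After the program, the postcondition w + w + 1 < s - 8 must hold; in canonical form it is 2*w < s - 9.
Before s := w: w < -9
Before havoc p: w < -9
Before u := w + 8: w < -9
Then branch requires 2*s < 11 && w != 9 && p + 3*u > 0 && w < -9; else branch requires w < -9.
Before the if: ((2*s != w + 4 ==> w > -3) ==> (2*s < 11 && w != 9 && p + 3*u > 0 && w < -9)) && ((!(2*s != w + 4 ==> w > -3)) ==> w < -9)
Answer: WP = ((2*s != w + 4 ==> w > -3) ==> (2*s < 11 && w != 9 && p + 3*u > 0 && w < -9)) && ((!(2*s != w + 4 ==> w > -3)) ==> w < -9)


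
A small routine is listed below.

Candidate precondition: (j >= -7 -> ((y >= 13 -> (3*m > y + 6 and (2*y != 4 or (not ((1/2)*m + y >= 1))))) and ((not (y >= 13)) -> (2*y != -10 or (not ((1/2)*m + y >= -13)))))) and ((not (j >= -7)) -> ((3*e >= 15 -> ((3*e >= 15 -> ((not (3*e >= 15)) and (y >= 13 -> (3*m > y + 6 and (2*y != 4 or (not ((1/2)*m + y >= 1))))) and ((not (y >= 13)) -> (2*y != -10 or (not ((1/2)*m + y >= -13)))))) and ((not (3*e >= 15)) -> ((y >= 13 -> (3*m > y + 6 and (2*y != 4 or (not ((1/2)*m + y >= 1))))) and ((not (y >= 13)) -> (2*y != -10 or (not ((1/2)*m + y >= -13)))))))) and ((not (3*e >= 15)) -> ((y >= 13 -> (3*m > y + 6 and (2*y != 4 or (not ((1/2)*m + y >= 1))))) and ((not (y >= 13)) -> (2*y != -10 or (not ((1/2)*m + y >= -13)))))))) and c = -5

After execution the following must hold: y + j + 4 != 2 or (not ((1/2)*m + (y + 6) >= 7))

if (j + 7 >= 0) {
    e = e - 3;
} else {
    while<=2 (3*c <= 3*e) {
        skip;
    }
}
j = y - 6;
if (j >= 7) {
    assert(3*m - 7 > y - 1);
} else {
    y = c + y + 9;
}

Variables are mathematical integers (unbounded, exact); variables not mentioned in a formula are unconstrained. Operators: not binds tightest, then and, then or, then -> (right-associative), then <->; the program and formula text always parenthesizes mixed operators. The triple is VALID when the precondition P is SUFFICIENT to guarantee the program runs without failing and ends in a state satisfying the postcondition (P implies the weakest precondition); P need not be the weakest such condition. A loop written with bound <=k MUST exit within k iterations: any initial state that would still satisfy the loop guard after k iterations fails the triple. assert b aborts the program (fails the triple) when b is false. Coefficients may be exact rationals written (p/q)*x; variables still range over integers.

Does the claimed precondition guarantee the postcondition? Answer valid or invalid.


Working backward. After the program, the postcondition y + j + 4 != 2 or (not ((1/2)*m + (y + 6) >= 7)) must hold; in canonical form it is j + y != -2 or (not ((1/2)*m + y >= 1)).
Then branch requires 3*m > y + 6 and (j + y != -2 or (not ((1/2)*m + y >= 1))); else branch requires c + j + y != -11 or (not (c + (1/2)*m + y >= -8)).
Before the if: (j >= 7 -> (3*m > y + 6 and (j + y != -2 or (not ((1/2)*m + y >= 1))))) and ((not (j >= 7)) -> (c + j + y != -11 or (not (c + (1/2)*m + y >= -8))))
Before j := y - 6: (y >= 13 -> (3*m > y + 6 and (2*y != 4 or (not ((1/2)*m + y >= 1))))) and ((not (y >= 13)) -> (c + 2*y != -5 or (not (c + (1/2)*m + y >= -8))))
Then branch requires (y >= 13 -> (3*m > y + 6 and (2*y != 4 or (not ((1/2)*m + y >= 1))))) and ((not (y >= 13)) -> (c + 2*y != -5 or (not (c + (1/2)*m + y >= -8)))); else branch requires (3*c <= 3*e -> ((3*c <= 3*e -> ((not (3*c <= 3*e)) and (y >= 13 -> (3*m > y + 6 and (2*y != 4 or (not ((1/2)*m + y >= 1))))) and ((not (y >= 13)) -> (c + 2*y != -5 or (not (c + (1/2)*m + y >= -8)))))) and ((not (3*c <= 3*e)) -> ((y >= 13 -> (3*m > y + 6 and (2*y != 4 or (not ((1/2)*m + y >= 1))))) and ((not (y >= 13)) -> (c + 2*y != -5 or (not (c + (1/2)*m + y >= -8)))))))) and ((not (3*c <= 3*e)) -> ((y >= 13 -> (3*m > y + 6 and (2*y != 4 or (not ((1/2)*m + y >= 1))))) and ((not (y >= 13)) -> (c + 2*y != -5 or (not (c + (1/2)*m + y >= -8)))))).
Before the if: (j >= -7 -> ((y >= 13 -> (3*m > y + 6 and (2*y != 4 or (not ((1/2)*m + y >= 1))))) and ((not (y >= 13)) -> (c + 2*y != -5 or (not (c + (1/2)*m + y >= -8)))))) and ((not (j >= -7)) -> ((3*c <= 3*e -> ((3*c <= 3*e -> ((not (3*c <= 3*e)) and (y >= 13 -> (3*m > y + 6 and (2*y != 4 or (not ((1/2)*m + y >= 1))))) and ((not (y >= 13)) -> (c + 2*y != -5 or (not (c + (1/2)*m + y >= -8)))))) and ((not (3*c <= 3*e)) -> ((y >= 13 -> (3*m > y + 6 and (2*y != 4 or (not ((1/2)*m + y >= 1))))) and ((not (y >= 13)) -> (c + 2*y != -5 or (not (c + (1/2)*m + y >= -8)))))))) and ((not (3*c <= 3*e)) -> ((y >= 13 -> (3*m > y + 6 and (2*y != 4 or (not ((1/2)*m + y >= 1))))) and ((not (y >= 13)) -> (c + 2*y != -5 or (not (c + (1/2)*m + y >= -8))))))))
The weakest precondition is (j >= -7 -> ((y >= 13 -> (3*m > y + 6 and (2*y != 4 or (not ((1/2)*m + y >= 1))))) and ((not (y >= 13)) -> (c + 2*y != -5 or (not (c + (1/2)*m + y >= -8)))))) and ((not (j >= -7)) -> ((3*c <= 3*e -> ((3*c <= 3*e -> ((not (3*c <= 3*e)) and (y >= 13 -> (3*m > y + 6 and (2*y != 4 or (not ((1/2)*m + y >= 1))))) and ((not (y >= 13)) -> (c + 2*y != -5 or (not (c + (1/2)*m + y >= -8)))))) and ((not (3*c <= 3*e)) -> ((y >= 13 -> (3*m > y + 6 and (2*y != 4 or (not ((1/2)*m + y >= 1))))) and ((not (y >= 13)) -> (c + 2*y != -5 or (not (c + (1/2)*m + y >= -8)))))))) and ((not (3*c <= 3*e)) -> ((y >= 13 -> (3*m > y + 6 and (2*y != 4 or (not ((1/2)*m + y >= 1))))) and ((not (y >= 13)) -> (c + 2*y != -5 or (not (c + (1/2)*m + y >= -8)))))))).
Check whether (j >= -7 -> ((y >= 13 -> (3*m > y + 6 and (2*y != 4 or (not ((1/2)*m + y >= 1))))) and ((not (y >= 13)) -> (2*y != -10 or (not ((1/2)*m + y >= -13)))))) and ((not (j >= -7)) -> ((3*e >= 15 -> ((3*e >= 15 -> ((not (3*e >= 15)) and (y >= 13 -> (3*m > y + 6 and (2*y != 4 or (not ((1/2)*m + y >= 1))))) and ((not (y >= 13)) -> (2*y != -10 or (not ((1/2)*m + y >= -13)))))) and ((not (3*e >= 15)) -> ((y >= 13 -> (3*m > y + 6 and (2*y != 4 or (not ((1/2)*m + y >= 1))))) and ((not (y >= 13)) -> (2*y != -10 or (not ((1/2)*m + y >= -13)))))))) and ((not (3*e >= 15)) -> ((y >= 13 -> (3*m > y + 6 and (2*y != 4 or (not ((1/2)*m + y >= 1))))) and ((not (y >= 13)) -> (2*y != -10 or (not ((1/2)*m + y >= -13)))))))) and c = -5 implies it.
Countermodel: at the initial state c = -5, e = -6, j = -8, m = 3, y = 0, the precondition holds but the weakest precondition fails.
Answer: invalid


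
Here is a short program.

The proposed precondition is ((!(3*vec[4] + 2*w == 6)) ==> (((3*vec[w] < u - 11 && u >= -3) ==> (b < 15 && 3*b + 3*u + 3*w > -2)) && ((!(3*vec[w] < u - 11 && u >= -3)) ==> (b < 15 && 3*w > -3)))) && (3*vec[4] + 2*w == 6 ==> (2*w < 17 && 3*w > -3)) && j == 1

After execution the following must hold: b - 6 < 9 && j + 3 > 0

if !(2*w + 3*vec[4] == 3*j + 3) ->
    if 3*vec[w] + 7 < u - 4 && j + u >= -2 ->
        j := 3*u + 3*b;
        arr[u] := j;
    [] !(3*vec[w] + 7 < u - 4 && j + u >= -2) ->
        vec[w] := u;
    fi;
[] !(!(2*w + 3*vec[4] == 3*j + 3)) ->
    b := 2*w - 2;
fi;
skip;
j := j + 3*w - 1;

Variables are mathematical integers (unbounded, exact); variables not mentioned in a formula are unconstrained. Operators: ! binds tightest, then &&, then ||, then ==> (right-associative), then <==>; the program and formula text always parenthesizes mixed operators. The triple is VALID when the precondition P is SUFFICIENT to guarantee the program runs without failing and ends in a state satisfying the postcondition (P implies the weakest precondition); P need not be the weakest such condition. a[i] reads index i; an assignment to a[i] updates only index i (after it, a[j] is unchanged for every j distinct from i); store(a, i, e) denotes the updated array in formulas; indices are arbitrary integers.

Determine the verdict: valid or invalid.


Working backward. After the program, the postcondition b - 6 < 9 && j + 3 > 0 must hold; in canonical form it is b < 15 && j > -3.
Before j := j + 3*w - 1: b < 15 && j + 3*w > -2
Before skip: b < 15 && j + 3*w > -2
Then branch requires ((3*vec[w] < u - 11 && j + u >= -2) ==> (b < 15 && 3*b + 3*u + 3*w > -2)) && ((!(3*vec[w] < u - 11 && j + u >= -2)) ==> (b < 15 && j + 3*w > -2)); else branch requires 2*w < 17 && j + 3*w > -2.
Before the if: ((!(3*vec[4] + 2*w == 3*j + 3)) ==> (((3*vec[w] < u - 11 && j + u >= -2) ==> (b < 15 && 3*b + 3*u + 3*w > -2)) && ((!(3*vec[w] < u - 11 && j + u >= -2)) ==> (b < 15 && j + 3*w > -2)))) && (3*vec[4] + 2*w == 3*j + 3 ==> (2*w < 17 && j + 3*w > -2))
The weakest precondition is ((!(3*vec[4] + 2*w == 3*j + 3)) ==> (((3*vec[w] < u - 11 && j + u >= -2) ==> (b < 15 && 3*b + 3*u + 3*w > -2)) && ((!(3*vec[w] < u - 11 && j + u >= -2)) ==> (b < 15 && j + 3*w > -2)))) && (3*vec[4] + 2*w == 3*j + 3 ==> (2*w < 17 && j + 3*w > -2)).
Check whether ((!(3*vec[4] + 2*w == 6)) ==> (((3*vec[w] < u - 11 && u >= -3) ==> (b < 15 && 3*b + 3*u + 3*w > -2)) && ((!(3*vec[w] < u - 11 && u >= -3)) ==> (b < 15 && 3*w > -3)))) && (3*vec[4] + 2*w == 6 ==> (2*w < 17 && 3*w > -3)) && j == 1 implies it.
Every state satisfying the precondition satisfies the weakest precondition: the implication holds.
Answer: valid
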